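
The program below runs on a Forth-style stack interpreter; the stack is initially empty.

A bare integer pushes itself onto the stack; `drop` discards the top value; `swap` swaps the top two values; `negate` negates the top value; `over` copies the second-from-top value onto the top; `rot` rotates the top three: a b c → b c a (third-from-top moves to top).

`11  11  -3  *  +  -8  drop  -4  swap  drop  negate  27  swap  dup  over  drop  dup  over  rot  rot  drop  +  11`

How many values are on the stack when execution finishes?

11     -> 11
11     -> 11 11
-3     -> 11 11 -3
*      -> 11 -33
+      -> -22
-8     -> -22 -8
drop   -> -22
-4     -> -22 -4
swap   -> -4 -22
drop   -> -4
negate -> 4
27     -> 4 27
swap   -> 27 4
dup    -> 27 4 4
over   -> 27 4 4 4
drop   -> 27 4 4
dup    -> 27 4 4 4
over   -> 27 4 4 4 4
rot    -> 27 4 4 4 4
rot    -> 27 4 4 4 4
drop   -> 27 4 4 4
+      -> 27 4 8
11     -> 27 4 8 11

4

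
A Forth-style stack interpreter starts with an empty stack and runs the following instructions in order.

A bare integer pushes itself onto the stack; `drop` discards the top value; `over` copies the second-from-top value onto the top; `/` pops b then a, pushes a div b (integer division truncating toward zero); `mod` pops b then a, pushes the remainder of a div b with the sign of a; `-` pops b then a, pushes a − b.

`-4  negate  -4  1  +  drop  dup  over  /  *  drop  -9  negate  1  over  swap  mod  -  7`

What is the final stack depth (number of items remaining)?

-4     → [-4]
negate → [4]
-4     → [4, -4]
1      → [4, -4, 1]
+      → [4, -3]
drop   → [4]
dup    → [4, 4]
over   → [4, 4, 4]
/      → [4, 1]
*      → [4]
drop   → []
-9     → [-9]
negate → [9]
1      → [9, 1]
over   → [9, 1, 9]
swap   → [9, 9, 1]
mod    → [9, 0]
-      → [9]
7      → [9, 7]

2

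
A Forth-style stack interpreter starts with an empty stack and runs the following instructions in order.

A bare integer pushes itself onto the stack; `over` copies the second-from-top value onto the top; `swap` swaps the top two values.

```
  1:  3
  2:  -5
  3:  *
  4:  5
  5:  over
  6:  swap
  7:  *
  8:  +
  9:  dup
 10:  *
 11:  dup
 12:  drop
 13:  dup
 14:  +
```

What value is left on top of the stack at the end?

16200

3    : 3
-5   : 3 -5
*    : -15
5    : -15 5
over : -15 5 -15
swap : -15 -15 5
*    : -15 -75
+    : -90
dup  : -90 -90
*    : 8100
dup  : 8100 8100
drop : 8100
dup  : 8100 8100
+    : 16200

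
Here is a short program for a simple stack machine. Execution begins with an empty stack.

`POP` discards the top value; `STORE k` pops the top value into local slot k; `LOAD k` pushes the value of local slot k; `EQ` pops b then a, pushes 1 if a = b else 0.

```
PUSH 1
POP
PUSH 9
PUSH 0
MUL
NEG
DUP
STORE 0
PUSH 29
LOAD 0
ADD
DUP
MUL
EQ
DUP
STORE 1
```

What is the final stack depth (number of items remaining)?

PUSH 1  → [1]
POP     → []
PUSH 9  → [9]
PUSH 0  → [9, 0]
MUL     → [0]
NEG     → [0]
DUP     → [0, 0]
STORE 0 → [0]
PUSH 29 → [0, 29]
LOAD 0  → [0, 29, 0]
ADD     → [0, 29]
DUP     → [0, 29, 29]
MUL     → [0, 841]
EQ      → [0]
DUP     → [0, 0]
STORE 1 → [0]

1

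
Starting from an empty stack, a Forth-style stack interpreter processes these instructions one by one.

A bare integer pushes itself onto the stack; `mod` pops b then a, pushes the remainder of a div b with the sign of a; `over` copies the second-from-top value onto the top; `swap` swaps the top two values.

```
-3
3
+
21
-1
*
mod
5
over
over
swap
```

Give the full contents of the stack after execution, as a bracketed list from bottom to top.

[0, 5, 5, 0]

-3   -> -3
3    -> -3 3
+    -> 0
21   -> 0 21
-1   -> 0 21 -1
*    -> 0 -21
mod  -> 0
5    -> 0 5
over -> 0 5 0
over -> 0 5 0 5
swap -> 0 5 5 0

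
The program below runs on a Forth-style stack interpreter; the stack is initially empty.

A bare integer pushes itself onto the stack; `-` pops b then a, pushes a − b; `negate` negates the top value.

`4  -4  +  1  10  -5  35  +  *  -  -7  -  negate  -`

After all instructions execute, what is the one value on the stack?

4      -> 4
-4     -> 4 -4
+      -> 0
1      -> 0 1
10     -> 0 1 10
-5     -> 0 1 10 -5
35     -> 0 1 10 -5 35
+      -> 0 1 10 30
*      -> 0 1 300
-      -> 0 -299
-7     -> 0 -299 -7
-      -> 0 -292
negate -> 0 292
-      -> -292

-292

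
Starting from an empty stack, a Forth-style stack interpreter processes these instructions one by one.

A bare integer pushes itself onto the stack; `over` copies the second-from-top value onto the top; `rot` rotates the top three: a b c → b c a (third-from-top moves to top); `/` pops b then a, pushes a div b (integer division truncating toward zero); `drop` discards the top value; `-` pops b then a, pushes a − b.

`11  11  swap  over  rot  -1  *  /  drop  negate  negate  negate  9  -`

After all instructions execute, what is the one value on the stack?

-20

11      11
11      11 11
swap    11 11
over    11 11 11
rot     11 11 11
-1      11 11 11 -1
*       11 11 -11
/       11 -1
drop    11
negate  -11
negate  11
negate  -11
9       -11 9
-       -20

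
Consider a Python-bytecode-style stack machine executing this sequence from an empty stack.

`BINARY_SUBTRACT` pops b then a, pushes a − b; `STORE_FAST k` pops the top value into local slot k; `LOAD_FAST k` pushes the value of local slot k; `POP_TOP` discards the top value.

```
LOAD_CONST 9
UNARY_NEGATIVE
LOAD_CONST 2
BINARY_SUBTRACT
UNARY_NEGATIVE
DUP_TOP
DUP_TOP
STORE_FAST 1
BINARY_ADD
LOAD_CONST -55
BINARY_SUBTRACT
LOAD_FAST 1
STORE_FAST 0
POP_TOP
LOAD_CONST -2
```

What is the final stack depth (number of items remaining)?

LOAD_CONST 9    : [9]
UNARY_NEGATIVE  : [-9]
LOAD_CONST 2    : [-9, 2]
BINARY_SUBTRACT : [-11]
UNARY_NEGATIVE  : [11]
DUP_TOP         : [11, 11]
DUP_TOP         : [11, 11, 11]
STORE_FAST 1    : [11, 11]
BINARY_ADD      : [22]
LOAD_CONST -55  : [22, -55]
BINARY_SUBTRACT : [77]
LOAD_FAST 1     : [77, 11]
STORE_FAST 0    : [77]
POP_TOP         : []
LOAD_CONST -2   : [-2]

1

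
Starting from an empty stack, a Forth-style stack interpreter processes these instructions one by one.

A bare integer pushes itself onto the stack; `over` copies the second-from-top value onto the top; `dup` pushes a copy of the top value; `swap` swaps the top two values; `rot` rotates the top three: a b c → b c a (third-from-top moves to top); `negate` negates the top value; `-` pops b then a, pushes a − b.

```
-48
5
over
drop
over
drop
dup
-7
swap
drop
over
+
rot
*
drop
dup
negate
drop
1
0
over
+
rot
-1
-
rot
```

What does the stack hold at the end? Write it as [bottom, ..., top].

-48    → [-48]
5      → [-48, 5]
over   → [-48, 5, -48]
drop   → [-48, 5]
over   → [-48, 5, -48]
drop   → [-48, 5]
dup    → [-48, 5, 5]
-7     → [-48, 5, 5, -7]
swap   → [-48, 5, -7, 5]
drop   → [-48, 5, -7]
over   → [-48, 5, -7, 5]
+      → [-48, 5, -2]
rot    → [5, -2, -48]
*      → [5, 96]
drop   → [5]
dup    → [5, 5]
negate → [5, -5]
drop   → [5]
1      → [5, 1]
0      → [5, 1, 0]
over   → [5, 1, 0, 1]
+      → [5, 1, 1]
rot    → [1, 1, 5]
-1     → [1, 1, 5, -1]
-      → [1, 1, 6]
rot    → [1, 6, 1]

[1, 6, 1]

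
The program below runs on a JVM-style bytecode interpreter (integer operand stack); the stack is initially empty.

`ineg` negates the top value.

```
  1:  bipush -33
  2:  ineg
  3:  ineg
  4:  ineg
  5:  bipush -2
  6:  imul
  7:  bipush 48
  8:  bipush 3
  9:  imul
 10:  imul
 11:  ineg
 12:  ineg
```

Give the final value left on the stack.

-9504

bipush -33 → -33
ineg       → 33
ineg       → -33
ineg       → 33
bipush -2  → 33 -2
imul       → -66
bipush 48  → -66 48
bipush 3   → -66 48 3
imul       → -66 144
imul       → -9504
ineg       → 9504
ineg       → -9504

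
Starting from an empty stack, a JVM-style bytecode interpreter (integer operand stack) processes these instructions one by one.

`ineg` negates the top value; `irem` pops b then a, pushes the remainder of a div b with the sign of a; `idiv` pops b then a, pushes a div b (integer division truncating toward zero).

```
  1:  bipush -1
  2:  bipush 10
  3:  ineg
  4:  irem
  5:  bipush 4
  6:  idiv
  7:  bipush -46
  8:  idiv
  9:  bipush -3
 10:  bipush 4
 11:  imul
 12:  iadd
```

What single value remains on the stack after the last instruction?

bipush -1  -> -1
bipush 10  -> -1 10
ineg       -> -1 -10
irem       -> -1
bipush 4   -> -1 4
idiv       -> 0
bipush -46 -> 0 -46
idiv       -> 0
bipush -3  -> 0 -3
bipush 4   -> 0 -3 4
imul       -> 0 -12
iadd       -> -12

-12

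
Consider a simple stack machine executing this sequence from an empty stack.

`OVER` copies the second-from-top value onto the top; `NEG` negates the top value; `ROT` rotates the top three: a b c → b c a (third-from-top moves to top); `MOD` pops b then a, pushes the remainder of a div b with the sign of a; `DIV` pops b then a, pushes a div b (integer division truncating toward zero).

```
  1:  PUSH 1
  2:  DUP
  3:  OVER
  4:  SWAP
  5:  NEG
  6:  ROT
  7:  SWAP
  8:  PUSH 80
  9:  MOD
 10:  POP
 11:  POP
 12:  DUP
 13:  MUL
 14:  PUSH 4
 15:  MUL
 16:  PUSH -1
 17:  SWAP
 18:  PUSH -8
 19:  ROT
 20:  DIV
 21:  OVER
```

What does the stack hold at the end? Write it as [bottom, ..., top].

[4, 8, 4]

PUSH 1  : [1]
DUP     : [1, 1]
OVER    : [1, 1, 1]
SWAP    : [1, 1, 1]
NEG     : [1, 1, -1]
ROT     : [1, -1, 1]
SWAP    : [1, 1, -1]
PUSH 80 : [1, 1, -1, 80]
MOD     : [1, 1, -1]
POP     : [1, 1]
POP     : [1]
DUP     : [1, 1]
MUL     : [1]
PUSH 4  : [1, 4]
MUL     : [4]
PUSH -1 : [4, -1]
SWAP    : [-1, 4]
PUSH -8 : [-1, 4, -8]
ROT     : [4, -8, -1]
DIV     : [4, 8]
OVER    : [4, 8, 4]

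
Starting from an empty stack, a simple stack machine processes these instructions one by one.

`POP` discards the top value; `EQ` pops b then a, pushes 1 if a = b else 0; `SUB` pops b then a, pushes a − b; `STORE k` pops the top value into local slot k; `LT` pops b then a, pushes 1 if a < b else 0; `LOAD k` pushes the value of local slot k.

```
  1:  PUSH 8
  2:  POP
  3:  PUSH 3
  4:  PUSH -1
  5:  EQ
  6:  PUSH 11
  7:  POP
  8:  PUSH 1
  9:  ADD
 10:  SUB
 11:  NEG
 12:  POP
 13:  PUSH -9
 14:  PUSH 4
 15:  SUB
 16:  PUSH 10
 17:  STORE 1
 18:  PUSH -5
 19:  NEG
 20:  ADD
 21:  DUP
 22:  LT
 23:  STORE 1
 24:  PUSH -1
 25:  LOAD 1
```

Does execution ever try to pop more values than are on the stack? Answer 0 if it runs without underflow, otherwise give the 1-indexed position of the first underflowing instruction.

PUSH 8  -> [8]
POP     -> []
PUSH 3  -> [3]
PUSH -1 -> [3, -1]
EQ      -> [0]
PUSH 11 -> [0, 11]
POP     -> [0]
PUSH 1  -> [0, 1]
ADD     -> [1]
SUB  — needs 2 operands, stack has 1 → underflow

10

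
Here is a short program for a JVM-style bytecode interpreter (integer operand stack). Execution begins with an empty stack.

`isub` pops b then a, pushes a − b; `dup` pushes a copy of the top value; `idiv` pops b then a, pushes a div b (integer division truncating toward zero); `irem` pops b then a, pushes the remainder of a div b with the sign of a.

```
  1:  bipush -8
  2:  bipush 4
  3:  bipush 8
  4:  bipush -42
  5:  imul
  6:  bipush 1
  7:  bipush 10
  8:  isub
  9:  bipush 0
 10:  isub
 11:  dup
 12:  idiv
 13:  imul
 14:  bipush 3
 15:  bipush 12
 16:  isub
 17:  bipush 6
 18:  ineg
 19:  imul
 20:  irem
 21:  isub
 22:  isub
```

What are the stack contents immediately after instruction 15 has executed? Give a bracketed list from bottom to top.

bipush -8  -> -8
bipush 4   -> -8 4
bipush 8   -> -8 4 8
bipush -42 -> -8 4 8 -42
imul       -> -8 4 -336
bipush 1   -> -8 4 -336 1
bipush 10  -> -8 4 -336 1 10
isub       -> -8 4 -336 -9
bipush 0   -> -8 4 -336 -9 0
isub       -> -8 4 -336 -9
dup        -> -8 4 -336 -9 -9
idiv       -> -8 4 -336 1
imul       -> -8 4 -336
bipush 3   -> -8 4 -336 3
bipush 12  -> -8 4 -336 3 12

[-8, 4, -336, 3, 12]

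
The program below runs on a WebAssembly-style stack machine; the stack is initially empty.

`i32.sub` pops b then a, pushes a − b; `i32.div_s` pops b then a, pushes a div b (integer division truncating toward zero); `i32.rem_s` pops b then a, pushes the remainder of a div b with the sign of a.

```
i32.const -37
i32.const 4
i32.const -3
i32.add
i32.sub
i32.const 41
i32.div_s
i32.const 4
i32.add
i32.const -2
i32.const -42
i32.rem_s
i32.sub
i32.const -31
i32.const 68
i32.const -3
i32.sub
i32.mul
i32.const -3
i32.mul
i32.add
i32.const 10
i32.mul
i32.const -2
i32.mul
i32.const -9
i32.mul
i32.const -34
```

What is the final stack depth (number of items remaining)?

2

i32.const -37 -> [-37]
i32.const 4   -> [-37, 4]
i32.const -3  -> [-37, 4, -3]
i32.add       -> [-37, 1]
i32.sub       -> [-38]
i32.const 41  -> [-38, 41]
i32.div_s     -> [0]
i32.const 4   -> [0, 4]
i32.add       -> [4]
i32.const -2  -> [4, -2]
i32.const -42 -> [4, -2, -42]
i32.rem_s     -> [4, -2]
i32.sub       -> [6]
i32.const -31 -> [6, -31]
i32.const 68  -> [6, -31, 68]
i32.const -3  -> [6, -31, 68, -3]
i32.sub       -> [6, -31, 71]
i32.mul       -> [6, -2201]
i32.const -3  -> [6, -2201, -3]
i32.mul       -> [6, 6603]
i32.add       -> [6609]
i32.const 10  -> [6609, 10]
i32.mul       -> [66090]
i32.const -2  -> [66090, -2]
i32.mul       -> [-132180]
i32.const -9  -> [-132180, -9]
i32.mul       -> [1189620]
i32.const -34 -> [1189620, -34]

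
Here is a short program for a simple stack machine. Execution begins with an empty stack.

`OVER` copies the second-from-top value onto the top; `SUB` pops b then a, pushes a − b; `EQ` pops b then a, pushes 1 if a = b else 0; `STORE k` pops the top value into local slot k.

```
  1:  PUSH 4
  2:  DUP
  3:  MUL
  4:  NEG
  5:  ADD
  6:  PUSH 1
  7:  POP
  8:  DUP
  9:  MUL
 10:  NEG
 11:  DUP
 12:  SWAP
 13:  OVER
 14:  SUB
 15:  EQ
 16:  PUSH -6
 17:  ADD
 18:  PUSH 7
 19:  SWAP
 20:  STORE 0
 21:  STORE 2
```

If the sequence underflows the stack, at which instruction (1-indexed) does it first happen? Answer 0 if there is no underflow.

5

PUSH 4  4
DUP     4 4
MUL     16
NEG     -16
ADD  — needs 2 operands, stack has 1 → underflow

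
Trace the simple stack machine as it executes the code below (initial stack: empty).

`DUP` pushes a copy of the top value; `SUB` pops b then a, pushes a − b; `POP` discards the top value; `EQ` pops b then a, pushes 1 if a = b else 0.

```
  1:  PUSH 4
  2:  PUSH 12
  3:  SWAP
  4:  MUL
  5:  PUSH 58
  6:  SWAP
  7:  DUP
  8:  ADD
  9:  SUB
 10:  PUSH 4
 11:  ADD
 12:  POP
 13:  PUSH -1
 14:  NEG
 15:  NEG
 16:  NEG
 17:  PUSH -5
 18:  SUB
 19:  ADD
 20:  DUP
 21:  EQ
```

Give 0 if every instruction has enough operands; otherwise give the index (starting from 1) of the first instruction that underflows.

PUSH 4   [4]
PUSH 12  [4, 12]
SWAP     [12, 4]
MUL      [48]
PUSH 58  [48, 58]
SWAP     [58, 48]
DUP      [58, 48, 48]
ADD      [58, 96]
SUB      [-38]
PUSH 4   [-38, 4]
ADD      [-34]
POP      []
PUSH -1  [-1]
NEG      [1]
NEG      [-1]
NEG      [1]
PUSH -5  [1, -5]
SUB      [6]
ADD  — needs 2 operands, stack has 1 → underflow

19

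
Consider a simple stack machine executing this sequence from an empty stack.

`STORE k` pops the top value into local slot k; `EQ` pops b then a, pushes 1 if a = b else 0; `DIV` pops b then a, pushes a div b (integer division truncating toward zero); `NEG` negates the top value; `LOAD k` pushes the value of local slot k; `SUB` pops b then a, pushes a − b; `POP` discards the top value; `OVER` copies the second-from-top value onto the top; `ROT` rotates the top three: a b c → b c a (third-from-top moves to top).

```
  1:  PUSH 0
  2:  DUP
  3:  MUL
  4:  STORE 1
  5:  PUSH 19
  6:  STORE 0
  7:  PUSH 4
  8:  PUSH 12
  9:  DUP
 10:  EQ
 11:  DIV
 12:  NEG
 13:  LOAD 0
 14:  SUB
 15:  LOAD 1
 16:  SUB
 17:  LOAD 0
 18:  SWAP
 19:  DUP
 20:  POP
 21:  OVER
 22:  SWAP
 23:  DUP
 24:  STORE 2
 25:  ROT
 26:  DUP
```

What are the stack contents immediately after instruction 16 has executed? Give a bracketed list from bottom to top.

[-23]

PUSH 0   0
DUP      0 0
MUL      0
STORE 1  (empty)
PUSH 19  19
STORE 0  (empty)
PUSH 4   4
PUSH 12  4 12
DUP      4 12 12
EQ       4 1
DIV      4
NEG      -4
LOAD 0   -4 19
SUB      -23
LOAD 1   -23 0
SUB      -23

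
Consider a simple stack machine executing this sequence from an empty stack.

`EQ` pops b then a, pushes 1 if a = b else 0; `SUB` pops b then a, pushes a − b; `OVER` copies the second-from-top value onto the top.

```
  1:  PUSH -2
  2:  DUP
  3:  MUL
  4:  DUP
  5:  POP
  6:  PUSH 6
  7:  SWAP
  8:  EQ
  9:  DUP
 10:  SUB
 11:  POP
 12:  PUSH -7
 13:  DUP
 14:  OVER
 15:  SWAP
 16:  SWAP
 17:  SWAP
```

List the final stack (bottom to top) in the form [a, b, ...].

[-7, -7, -7]

PUSH -2  [-2]
DUP      [-2, -2]
MUL      [4]
DUP      [4, 4]
POP      [4]
PUSH 6   [4, 6]
SWAP     [6, 4]
EQ       [0]
DUP      [0, 0]
SUB      [0]
POP      []
PUSH -7  [-7]
DUP      [-7, -7]
OVER     [-7, -7, -7]
SWAP     [-7, -7, -7]
SWAP     [-7, -7, -7]
SWAP     [-7, -7, -7]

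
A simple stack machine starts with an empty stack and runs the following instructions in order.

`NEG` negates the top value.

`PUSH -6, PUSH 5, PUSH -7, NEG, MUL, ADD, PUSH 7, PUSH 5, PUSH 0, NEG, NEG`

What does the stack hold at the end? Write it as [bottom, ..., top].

PUSH -6 -> -6
PUSH 5  -> -6 5
PUSH -7 -> -6 5 -7
NEG     -> -6 5 7
MUL     -> -6 35
ADD     -> 29
PUSH 7  -> 29 7
PUSH 5  -> 29 7 5
PUSH 0  -> 29 7 5 0
NEG     -> 29 7 5 0
NEG     -> 29 7 5 0

[29, 7, 5, 0]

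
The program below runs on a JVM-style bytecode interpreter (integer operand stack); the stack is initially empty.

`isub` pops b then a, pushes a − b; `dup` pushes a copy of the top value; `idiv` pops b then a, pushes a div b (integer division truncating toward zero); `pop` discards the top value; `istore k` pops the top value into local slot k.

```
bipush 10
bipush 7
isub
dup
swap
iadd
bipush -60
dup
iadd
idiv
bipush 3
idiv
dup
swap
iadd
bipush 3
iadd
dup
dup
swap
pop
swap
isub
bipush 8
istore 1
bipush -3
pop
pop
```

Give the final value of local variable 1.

8

bipush 10  → [10]
bipush 7   → [10, 7]
isub       → [3]
dup        → [3, 3]
swap       → [3, 3]
iadd       → [6]
bipush -60 → [6, -60]
dup        → [6, -60, -60]
iadd       → [6, -120]
idiv       → [0]
bipush 3   → [0, 3]
idiv       → [0]
dup        → [0, 0]
swap       → [0, 0]
iadd       → [0]
bipush 3   → [0, 3]
iadd       → [3]
dup        → [3, 3]
dup        → [3, 3, 3]
swap       → [3, 3, 3]
pop        → [3, 3]
swap       → [3, 3]
isub       → [0]
bipush 8   → [0, 8]
istore 1   → [0]
bipush -3  → [0, -3]
pop        → [0]
pop        → []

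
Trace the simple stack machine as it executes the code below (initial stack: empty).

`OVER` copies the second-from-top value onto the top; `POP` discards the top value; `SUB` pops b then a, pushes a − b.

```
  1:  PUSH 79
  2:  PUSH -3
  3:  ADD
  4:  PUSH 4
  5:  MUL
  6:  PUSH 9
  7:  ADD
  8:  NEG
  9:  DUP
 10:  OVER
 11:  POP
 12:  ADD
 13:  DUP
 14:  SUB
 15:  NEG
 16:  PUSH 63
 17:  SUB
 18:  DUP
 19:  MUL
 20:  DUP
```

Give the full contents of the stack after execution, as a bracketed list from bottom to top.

PUSH 79 -> [79]
PUSH -3 -> [79, -3]
ADD     -> [76]
PUSH 4  -> [76, 4]
MUL     -> [304]
PUSH 9  -> [304, 9]
ADD     -> [313]
NEG     -> [-313]
DUP     -> [-313, -313]
OVER    -> [-313, -313, -313]
POP     -> [-313, -313]
ADD     -> [-626]
DUP     -> [-626, -626]
SUB     -> [0]
NEG     -> [0]
PUSH 63 -> [0, 63]
SUB     -> [-63]
DUP     -> [-63, -63]
MUL     -> [3969]
DUP     -> [3969, 3969]

[3969, 3969]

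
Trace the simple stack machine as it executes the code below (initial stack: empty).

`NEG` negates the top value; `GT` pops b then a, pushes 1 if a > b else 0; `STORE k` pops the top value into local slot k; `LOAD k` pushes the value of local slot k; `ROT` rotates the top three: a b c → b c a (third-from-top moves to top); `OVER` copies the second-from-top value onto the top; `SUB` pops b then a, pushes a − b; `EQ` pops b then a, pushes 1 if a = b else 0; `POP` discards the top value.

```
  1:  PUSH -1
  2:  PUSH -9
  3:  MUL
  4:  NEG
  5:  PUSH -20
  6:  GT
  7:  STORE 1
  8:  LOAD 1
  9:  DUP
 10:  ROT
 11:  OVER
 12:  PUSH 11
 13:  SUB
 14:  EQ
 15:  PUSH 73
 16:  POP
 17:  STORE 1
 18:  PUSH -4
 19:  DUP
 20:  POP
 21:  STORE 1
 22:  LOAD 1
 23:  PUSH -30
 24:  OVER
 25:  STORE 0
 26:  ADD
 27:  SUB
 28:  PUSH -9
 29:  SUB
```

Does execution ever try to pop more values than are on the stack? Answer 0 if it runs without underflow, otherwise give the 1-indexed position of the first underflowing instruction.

10

PUSH -1  → -1
PUSH -9  → -1 -9
MUL      → 9
NEG      → -9
PUSH -20 → -9 -20
GT       → 1
STORE 1  → (empty)
LOAD 1   → 1
DUP      → 1 1
ROT  — needs 3 operands, stack has 2 → underflow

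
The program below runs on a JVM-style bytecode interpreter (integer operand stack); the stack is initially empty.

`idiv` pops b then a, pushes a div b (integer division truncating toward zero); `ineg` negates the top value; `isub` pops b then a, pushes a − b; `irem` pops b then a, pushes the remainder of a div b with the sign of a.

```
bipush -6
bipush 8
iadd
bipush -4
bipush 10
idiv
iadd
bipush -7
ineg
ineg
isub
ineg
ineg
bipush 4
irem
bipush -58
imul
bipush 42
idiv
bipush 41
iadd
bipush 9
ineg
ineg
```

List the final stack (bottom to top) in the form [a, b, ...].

bipush -6  → [-6]
bipush 8   → [-6, 8]
iadd       → [2]
bipush -4  → [2, -4]
bipush 10  → [2, -4, 10]
idiv       → [2, 0]
iadd       → [2]
bipush -7  → [2, -7]
ineg       → [2, 7]
ineg       → [2, -7]
isub       → [9]
ineg       → [-9]
ineg       → [9]
bipush 4   → [9, 4]
irem       → [1]
bipush -58 → [1, -58]
imul       → [-58]
bipush 42  → [-58, 42]
idiv       → [-1]
bipush 41  → [-1, 41]
iadd       → [40]
bipush 9   → [40, 9]
ineg       → [40, -9]
ineg       → [40, 9]

[40, 9]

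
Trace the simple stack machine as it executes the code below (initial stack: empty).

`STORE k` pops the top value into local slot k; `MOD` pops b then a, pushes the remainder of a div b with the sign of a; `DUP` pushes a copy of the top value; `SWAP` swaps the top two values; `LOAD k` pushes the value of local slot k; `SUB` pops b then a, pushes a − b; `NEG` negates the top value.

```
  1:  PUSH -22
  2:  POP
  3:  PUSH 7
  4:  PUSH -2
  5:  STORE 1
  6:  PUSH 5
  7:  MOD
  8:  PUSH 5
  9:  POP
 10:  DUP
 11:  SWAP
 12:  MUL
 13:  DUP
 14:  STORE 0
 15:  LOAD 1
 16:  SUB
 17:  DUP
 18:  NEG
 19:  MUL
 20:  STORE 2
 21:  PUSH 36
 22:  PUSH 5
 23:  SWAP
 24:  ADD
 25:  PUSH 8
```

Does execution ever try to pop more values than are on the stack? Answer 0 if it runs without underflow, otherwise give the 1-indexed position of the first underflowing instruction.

PUSH -22 : -22
POP      : (empty)
PUSH 7   : 7
PUSH -2  : 7 -2
STORE 1  : 7
PUSH 5   : 7 5
MOD      : 2
PUSH 5   : 2 5
POP      : 2
DUP      : 2 2
SWAP     : 2 2
MUL      : 4
DUP      : 4 4
STORE 0  : 4
LOAD 1   : 4 -2
SUB      : 6
DUP      : 6 6
NEG      : 6 -6
MUL      : -36
STORE 2  : (empty)
PUSH 36  : 36
PUSH 5   : 36 5
SWAP     : 5 36
ADD      : 41
PUSH 8   : 41 8

0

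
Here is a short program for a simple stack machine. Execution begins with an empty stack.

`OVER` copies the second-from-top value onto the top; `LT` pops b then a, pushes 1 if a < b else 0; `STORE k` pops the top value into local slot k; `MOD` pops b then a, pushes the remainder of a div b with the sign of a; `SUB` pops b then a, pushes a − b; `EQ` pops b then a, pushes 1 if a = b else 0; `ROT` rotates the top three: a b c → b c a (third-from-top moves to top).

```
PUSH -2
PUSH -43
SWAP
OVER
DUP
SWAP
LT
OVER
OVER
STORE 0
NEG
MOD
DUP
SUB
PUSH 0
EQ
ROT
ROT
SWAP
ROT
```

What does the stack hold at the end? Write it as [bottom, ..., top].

[-2, -43, 1]

PUSH -2  : [-2]
PUSH -43 : [-2, -43]
SWAP     : [-43, -2]
OVER     : [-43, -2, -43]
DUP      : [-43, -2, -43, -43]
SWAP     : [-43, -2, -43, -43]
LT       : [-43, -2, 0]
OVER     : [-43, -2, 0, -2]
OVER     : [-43, -2, 0, -2, 0]
STORE 0  : [-43, -2, 0, -2]
NEG      : [-43, -2, 0, 2]
MOD      : [-43, -2, 0]
DUP      : [-43, -2, 0, 0]
SUB      : [-43, -2, 0]
PUSH 0   : [-43, -2, 0, 0]
EQ       : [-43, -2, 1]
ROT      : [-2, 1, -43]
ROT      : [1, -43, -2]
SWAP     : [1, -2, -43]
ROT      : [-2, -43, 1]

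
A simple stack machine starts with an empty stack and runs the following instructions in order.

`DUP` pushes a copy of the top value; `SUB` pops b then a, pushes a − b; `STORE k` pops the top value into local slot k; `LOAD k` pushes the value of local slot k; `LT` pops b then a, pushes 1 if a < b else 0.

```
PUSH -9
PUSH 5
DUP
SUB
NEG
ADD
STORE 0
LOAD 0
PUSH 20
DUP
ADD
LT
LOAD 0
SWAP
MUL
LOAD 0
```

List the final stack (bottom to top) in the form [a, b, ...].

[-9, -9]

PUSH -9 -> [-9]
PUSH 5  -> [-9, 5]
DUP     -> [-9, 5, 5]
SUB     -> [-9, 0]
NEG     -> [-9, 0]
ADD     -> [-9]
STORE 0 -> []
LOAD 0  -> [-9]
PUSH 20 -> [-9, 20]
DUP     -> [-9, 20, 20]
ADD     -> [-9, 40]
LT      -> [1]
LOAD 0  -> [1, -9]
SWAP    -> [-9, 1]
MUL     -> [-9]
LOAD 0  -> [-9, -9]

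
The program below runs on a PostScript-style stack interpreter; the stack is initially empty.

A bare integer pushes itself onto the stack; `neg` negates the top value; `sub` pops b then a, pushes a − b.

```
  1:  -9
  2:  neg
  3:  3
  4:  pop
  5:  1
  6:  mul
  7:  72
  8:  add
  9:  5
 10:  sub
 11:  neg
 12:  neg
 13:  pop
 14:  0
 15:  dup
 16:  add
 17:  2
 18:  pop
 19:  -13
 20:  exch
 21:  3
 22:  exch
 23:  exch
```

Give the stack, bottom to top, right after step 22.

[-13, 3, 0]

-9   → -9
neg  → 9
3    → 9 3
pop  → 9
1    → 9 1
mul  → 9
72   → 9 72
add  → 81
5    → 81 5
sub  → 76
neg  → -76
neg  → 76
pop  → (empty)
0    → 0
dup  → 0 0
add  → 0
2    → 0 2
pop  → 0
-13  → 0 -13
exch → -13 0
3    → -13 0 3
exch → -13 3 0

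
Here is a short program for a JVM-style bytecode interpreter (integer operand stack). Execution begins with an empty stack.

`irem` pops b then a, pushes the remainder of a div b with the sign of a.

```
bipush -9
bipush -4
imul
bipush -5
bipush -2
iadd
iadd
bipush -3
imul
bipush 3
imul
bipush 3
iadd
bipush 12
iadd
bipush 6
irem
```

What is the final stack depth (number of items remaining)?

1

bipush -9  [-9]
bipush -4  [-9, -4]
imul       [36]
bipush -5  [36, -5]
bipush -2  [36, -5, -2]
iadd       [36, -7]
iadd       [29]
bipush -3  [29, -3]
imul       [-87]
bipush 3   [-87, 3]
imul       [-261]
bipush 3   [-261, 3]
iadd       [-258]
bipush 12  [-258, 12]
iadd       [-246]
bipush 6   [-246, 6]
irem       [0]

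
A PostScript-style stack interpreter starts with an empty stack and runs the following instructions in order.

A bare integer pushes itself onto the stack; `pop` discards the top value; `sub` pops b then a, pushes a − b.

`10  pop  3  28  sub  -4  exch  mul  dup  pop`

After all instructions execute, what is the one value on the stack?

100

10   -> 10
pop  -> (empty)
3    -> 3
28   -> 3 28
sub  -> -25
-4   -> -25 -4
exch -> -4 -25
mul  -> 100
dup  -> 100 100
pop  -> 100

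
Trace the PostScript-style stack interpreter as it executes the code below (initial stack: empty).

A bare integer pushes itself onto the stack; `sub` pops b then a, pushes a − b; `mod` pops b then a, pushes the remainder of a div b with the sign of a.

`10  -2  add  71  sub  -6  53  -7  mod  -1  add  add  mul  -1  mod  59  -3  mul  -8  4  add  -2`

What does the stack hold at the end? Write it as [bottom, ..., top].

[0, -177, -4, -2]

10  -> [10]
-2  -> [10, -2]
add -> [8]
71  -> [8, 71]
sub -> [-63]
-6  -> [-63, -6]
53  -> [-63, -6, 53]
-7  -> [-63, -6, 53, -7]
mod -> [-63, -6, 4]
-1  -> [-63, -6, 4, -1]
add -> [-63, -6, 3]
add -> [-63, -3]
mul -> [189]
-1  -> [189, -1]
mod -> [0]
59  -> [0, 59]
-3  -> [0, 59, -3]
mul -> [0, -177]
-8  -> [0, -177, -8]
4   -> [0, -177, -8, 4]
add -> [0, -177, -4]
-2  -> [0, -177, -4, -2]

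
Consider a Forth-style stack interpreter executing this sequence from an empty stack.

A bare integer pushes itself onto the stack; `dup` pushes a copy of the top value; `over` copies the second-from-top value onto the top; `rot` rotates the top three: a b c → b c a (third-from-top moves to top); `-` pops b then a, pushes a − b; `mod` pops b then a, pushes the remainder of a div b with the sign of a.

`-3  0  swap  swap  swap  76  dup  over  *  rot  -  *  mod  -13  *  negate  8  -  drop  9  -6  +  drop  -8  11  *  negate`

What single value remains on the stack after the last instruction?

-3      [-3]
0       [-3, 0]
swap    [0, -3]
swap    [-3, 0]
swap    [0, -3]
76      [0, -3, 76]
dup     [0, -3, 76, 76]
over    [0, -3, 76, 76, 76]
*       [0, -3, 76, 5776]
rot     [0, 76, 5776, -3]
-       [0, 76, 5779]
*       [0, 439204]
mod     [0]
-13     [0, -13]
*       [0]
negate  [0]
8       [0, 8]
-       [-8]
drop    []
9       [9]
-6      [9, -6]
+       [3]
drop    []
-8      [-8]
11      [-8, 11]
*       [-88]
negate  [88]

88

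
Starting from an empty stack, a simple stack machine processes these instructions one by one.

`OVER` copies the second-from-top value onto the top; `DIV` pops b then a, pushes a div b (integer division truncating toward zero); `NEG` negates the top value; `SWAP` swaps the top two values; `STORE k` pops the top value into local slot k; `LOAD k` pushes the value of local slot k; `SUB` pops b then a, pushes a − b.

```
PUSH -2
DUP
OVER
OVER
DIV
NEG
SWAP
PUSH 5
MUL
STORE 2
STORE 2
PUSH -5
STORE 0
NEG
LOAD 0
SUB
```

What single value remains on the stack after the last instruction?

7

PUSH -2 -> -2
DUP     -> -2 -2
OVER    -> -2 -2 -2
OVER    -> -2 -2 -2 -2
DIV     -> -2 -2 1
NEG     -> -2 -2 -1
SWAP    -> -2 -1 -2
PUSH 5  -> -2 -1 -2 5
MUL     -> -2 -1 -10
STORE 2 -> -2 -1
STORE 2 -> -2
PUSH -5 -> -2 -5
STORE 0 -> -2
NEG     -> 2
LOAD 0  -> 2 -5
SUB     -> 7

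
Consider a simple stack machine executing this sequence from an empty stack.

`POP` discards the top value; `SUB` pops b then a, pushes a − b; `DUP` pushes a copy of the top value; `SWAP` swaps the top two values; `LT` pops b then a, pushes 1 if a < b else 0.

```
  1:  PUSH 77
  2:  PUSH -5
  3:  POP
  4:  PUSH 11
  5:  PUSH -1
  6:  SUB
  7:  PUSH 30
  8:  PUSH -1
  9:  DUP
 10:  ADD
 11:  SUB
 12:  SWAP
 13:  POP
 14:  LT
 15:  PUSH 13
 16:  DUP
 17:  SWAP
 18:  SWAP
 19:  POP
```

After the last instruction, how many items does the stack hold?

2

PUSH 77 : [77]
PUSH -5 : [77, -5]
POP     : [77]
PUSH 11 : [77, 11]
PUSH -1 : [77, 11, -1]
SUB     : [77, 12]
PUSH 30 : [77, 12, 30]
PUSH -1 : [77, 12, 30, -1]
DUP     : [77, 12, 30, -1, -1]
ADD     : [77, 12, 30, -2]
SUB     : [77, 12, 32]
SWAP    : [77, 32, 12]
POP     : [77, 32]
LT      : [0]
PUSH 13 : [0, 13]
DUP     : [0, 13, 13]
SWAP    : [0, 13, 13]
SWAP    : [0, 13, 13]
POP     : [0, 13]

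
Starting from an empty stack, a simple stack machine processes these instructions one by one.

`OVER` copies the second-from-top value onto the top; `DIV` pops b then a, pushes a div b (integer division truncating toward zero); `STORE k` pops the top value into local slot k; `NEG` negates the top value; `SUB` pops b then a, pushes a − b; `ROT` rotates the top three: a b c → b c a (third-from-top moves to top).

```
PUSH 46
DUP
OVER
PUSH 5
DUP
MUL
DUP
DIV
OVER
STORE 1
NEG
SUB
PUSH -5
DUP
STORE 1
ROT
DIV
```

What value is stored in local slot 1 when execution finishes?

-5

PUSH 46 : 46
DUP     : 46 46
OVER    : 46 46 46
PUSH 5  : 46 46 46 5
DUP     : 46 46 46 5 5
MUL     : 46 46 46 25
DUP     : 46 46 46 25 25
DIV     : 46 46 46 1
OVER    : 46 46 46 1 46
STORE 1 : 46 46 46 1
NEG     : 46 46 46 -1
SUB     : 46 46 47
PUSH -5 : 46 46 47 -5
DUP     : 46 46 47 -5 -5
STORE 1 : 46 46 47 -5
ROT     : 46 47 -5 46
DIV     : 46 47 0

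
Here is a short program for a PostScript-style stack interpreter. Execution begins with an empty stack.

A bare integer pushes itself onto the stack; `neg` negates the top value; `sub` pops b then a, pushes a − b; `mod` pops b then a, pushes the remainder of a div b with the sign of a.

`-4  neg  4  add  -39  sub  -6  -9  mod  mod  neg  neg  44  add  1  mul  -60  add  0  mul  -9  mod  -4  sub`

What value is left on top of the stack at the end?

-4   [-4]
neg  [4]
4    [4, 4]
add  [8]
-39  [8, -39]
sub  [47]
-6   [47, -6]
-9   [47, -6, -9]
mod  [47, -6]
mod  [5]
neg  [-5]
neg  [5]
44   [5, 44]
add  [49]
1    [49, 1]
mul  [49]
-60  [49, -60]
add  [-11]
0    [-11, 0]
mul  [0]
-9   [0, -9]
mod  [0]
-4   [0, -4]
sub  [4]

4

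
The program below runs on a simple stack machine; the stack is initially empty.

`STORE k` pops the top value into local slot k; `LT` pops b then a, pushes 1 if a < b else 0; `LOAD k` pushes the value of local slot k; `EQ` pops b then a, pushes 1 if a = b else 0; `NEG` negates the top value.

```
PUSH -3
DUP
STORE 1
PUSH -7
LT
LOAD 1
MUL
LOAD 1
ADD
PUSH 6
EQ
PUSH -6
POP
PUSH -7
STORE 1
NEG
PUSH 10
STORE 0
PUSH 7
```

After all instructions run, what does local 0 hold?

10

PUSH -3 -> [-3]
DUP     -> [-3, -3]
STORE 1 -> [-3]
PUSH -7 -> [-3, -7]
LT      -> [0]
LOAD 1  -> [0, -3]
MUL     -> [0]
LOAD 1  -> [0, -3]
ADD     -> [-3]
PUSH 6  -> [-3, 6]
EQ      -> [0]
PUSH -6 -> [0, -6]
POP     -> [0]
PUSH -7 -> [0, -7]
STORE 1 -> [0]
NEG     -> [0]
PUSH 10 -> [0, 10]
STORE 0 -> [0]
PUSH 7  -> [0, 7]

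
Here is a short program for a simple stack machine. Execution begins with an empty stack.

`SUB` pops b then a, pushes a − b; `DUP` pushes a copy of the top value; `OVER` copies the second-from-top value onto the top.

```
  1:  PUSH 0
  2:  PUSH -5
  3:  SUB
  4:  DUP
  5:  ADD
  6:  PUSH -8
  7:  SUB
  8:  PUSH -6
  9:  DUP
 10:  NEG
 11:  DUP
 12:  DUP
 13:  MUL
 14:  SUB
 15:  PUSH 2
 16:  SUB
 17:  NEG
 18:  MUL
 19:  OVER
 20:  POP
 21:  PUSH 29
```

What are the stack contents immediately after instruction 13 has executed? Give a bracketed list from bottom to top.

PUSH 0   0
PUSH -5  0 -5
SUB      5
DUP      5 5
ADD      10
PUSH -8  10 -8
SUB      18
PUSH -6  18 -6
DUP      18 -6 -6
NEG      18 -6 6
DUP      18 -6 6 6
DUP      18 -6 6 6 6
MUL      18 -6 6 36

[18, -6, 6, 36]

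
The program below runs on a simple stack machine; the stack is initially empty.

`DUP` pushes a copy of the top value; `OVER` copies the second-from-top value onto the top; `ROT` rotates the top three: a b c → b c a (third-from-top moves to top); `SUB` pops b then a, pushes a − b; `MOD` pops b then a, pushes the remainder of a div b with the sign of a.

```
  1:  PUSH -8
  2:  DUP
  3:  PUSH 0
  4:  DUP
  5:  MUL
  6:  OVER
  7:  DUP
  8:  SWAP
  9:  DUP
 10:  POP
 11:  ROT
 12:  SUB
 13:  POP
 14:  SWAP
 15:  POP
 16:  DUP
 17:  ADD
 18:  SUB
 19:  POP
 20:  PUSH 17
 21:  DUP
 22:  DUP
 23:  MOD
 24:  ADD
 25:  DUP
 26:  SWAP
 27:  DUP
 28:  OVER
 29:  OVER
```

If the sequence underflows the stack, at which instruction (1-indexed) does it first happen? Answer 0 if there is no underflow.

PUSH -8  [-8]
DUP      [-8, -8]
PUSH 0   [-8, -8, 0]
DUP      [-8, -8, 0, 0]
MUL      [-8, -8, 0]
OVER     [-8, -8, 0, -8]
DUP      [-8, -8, 0, -8, -8]
SWAP     [-8, -8, 0, -8, -8]
DUP      [-8, -8, 0, -8, -8, -8]
POP      [-8, -8, 0, -8, -8]
ROT      [-8, -8, -8, -8, 0]
SUB      [-8, -8, -8, -8]
POP      [-8, -8, -8]
SWAP     [-8, -8, -8]
POP      [-8, -8]
DUP      [-8, -8, -8]
ADD      [-8, -16]
SUB      [8]
POP      []
PUSH 17  [17]
DUP      [17, 17]
DUP      [17, 17, 17]
MOD      [17, 0]
ADD      [17]
DUP      [17, 17]
SWAP     [17, 17]
DUP      [17, 17, 17]
OVER     [17, 17, 17, 17]
OVER     [17, 17, 17, 17, 17]

0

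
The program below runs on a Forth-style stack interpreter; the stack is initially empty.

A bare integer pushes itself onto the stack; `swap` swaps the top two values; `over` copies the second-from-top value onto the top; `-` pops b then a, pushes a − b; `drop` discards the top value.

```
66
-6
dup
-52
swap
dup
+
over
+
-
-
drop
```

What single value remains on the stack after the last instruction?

66   : 66
-6   : 66 -6
dup  : 66 -6 -6
-52  : 66 -6 -6 -52
swap : 66 -6 -52 -6
dup  : 66 -6 -52 -6 -6
+    : 66 -6 -52 -12
over : 66 -6 -52 -12 -52
+    : 66 -6 -52 -64
-    : 66 -6 12
-    : 66 -18
drop : 66

66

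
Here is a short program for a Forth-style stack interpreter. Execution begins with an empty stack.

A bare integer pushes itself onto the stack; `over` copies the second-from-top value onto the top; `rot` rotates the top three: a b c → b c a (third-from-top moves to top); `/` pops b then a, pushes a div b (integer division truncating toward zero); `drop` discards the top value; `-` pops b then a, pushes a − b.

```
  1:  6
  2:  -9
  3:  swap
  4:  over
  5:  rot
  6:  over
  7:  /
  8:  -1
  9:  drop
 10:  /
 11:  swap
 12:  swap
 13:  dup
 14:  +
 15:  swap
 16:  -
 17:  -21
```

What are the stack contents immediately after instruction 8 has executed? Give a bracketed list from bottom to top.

6    : 6
-9   : 6 -9
swap : -9 6
over : -9 6 -9
rot  : 6 -9 -9
over : 6 -9 -9 -9
/    : 6 -9 1
-1   : 6 -9 1 -1

[6, -9, 1, -1]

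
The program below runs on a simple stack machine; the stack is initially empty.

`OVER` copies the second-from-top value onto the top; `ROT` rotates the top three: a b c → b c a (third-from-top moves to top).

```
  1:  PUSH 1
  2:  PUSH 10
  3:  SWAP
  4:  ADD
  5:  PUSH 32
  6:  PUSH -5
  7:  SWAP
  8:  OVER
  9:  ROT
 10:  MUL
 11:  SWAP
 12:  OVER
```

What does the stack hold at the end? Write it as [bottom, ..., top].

PUSH 1  : 1
PUSH 10 : 1 10
SWAP    : 10 1
ADD     : 11
PUSH 32 : 11 32
PUSH -5 : 11 32 -5
SWAP    : 11 -5 32
OVER    : 11 -5 32 -5
ROT     : 11 32 -5 -5
MUL     : 11 32 25
SWAP    : 11 25 32
OVER    : 11 25 32 25

[11, 25, 32, 25]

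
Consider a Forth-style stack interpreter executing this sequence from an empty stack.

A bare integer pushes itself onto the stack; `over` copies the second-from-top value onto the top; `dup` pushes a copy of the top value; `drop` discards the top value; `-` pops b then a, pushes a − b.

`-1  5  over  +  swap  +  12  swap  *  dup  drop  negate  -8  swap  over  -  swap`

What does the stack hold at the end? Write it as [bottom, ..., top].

[-28, -8]

-1     -> [-1]
5      -> [-1, 5]
over   -> [-1, 5, -1]
+      -> [-1, 4]
swap   -> [4, -1]
+      -> [3]
12     -> [3, 12]
swap   -> [12, 3]
*      -> [36]
dup    -> [36, 36]
drop   -> [36]
negate -> [-36]
-8     -> [-36, -8]
swap   -> [-8, -36]
over   -> [-8, -36, -8]
-      -> [-8, -28]
swap   -> [-28, -8]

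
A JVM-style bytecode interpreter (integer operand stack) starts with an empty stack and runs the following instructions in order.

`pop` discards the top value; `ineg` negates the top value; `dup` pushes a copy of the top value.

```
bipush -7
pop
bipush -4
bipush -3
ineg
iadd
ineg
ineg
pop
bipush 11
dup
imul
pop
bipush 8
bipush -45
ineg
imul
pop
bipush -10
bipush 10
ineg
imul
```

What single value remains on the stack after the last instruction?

100

bipush -7   [-7]
pop         []
bipush -4   [-4]
bipush -3   [-4, -3]
ineg        [-4, 3]
iadd        [-1]
ineg        [1]
ineg        [-1]
pop         []
bipush 11   [11]
dup         [11, 11]
imul        [121]
pop         []
bipush 8    [8]
bipush -45  [8, -45]
ineg        [8, 45]
imul        [360]
pop         []
bipush -10  [-10]
bipush 10   [-10, 10]
ineg        [-10, -10]
imul        [100]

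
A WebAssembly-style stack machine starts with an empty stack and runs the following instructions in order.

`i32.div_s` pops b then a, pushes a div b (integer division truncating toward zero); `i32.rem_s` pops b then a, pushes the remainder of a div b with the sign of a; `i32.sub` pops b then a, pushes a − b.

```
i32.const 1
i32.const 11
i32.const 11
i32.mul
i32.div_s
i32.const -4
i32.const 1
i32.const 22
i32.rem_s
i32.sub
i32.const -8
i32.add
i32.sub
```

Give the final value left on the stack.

i32.const 1  → 1
i32.const 11 → 1 11
i32.const 11 → 1 11 11
i32.mul      → 1 121
i32.div_s    → 0
i32.const -4 → 0 -4
i32.const 1  → 0 -4 1
i32.const 22 → 0 -4 1 22
i32.rem_s    → 0 -4 1
i32.sub      → 0 -5
i32.const -8 → 0 -5 -8
i32.add      → 0 -13
i32.sub      → 13

13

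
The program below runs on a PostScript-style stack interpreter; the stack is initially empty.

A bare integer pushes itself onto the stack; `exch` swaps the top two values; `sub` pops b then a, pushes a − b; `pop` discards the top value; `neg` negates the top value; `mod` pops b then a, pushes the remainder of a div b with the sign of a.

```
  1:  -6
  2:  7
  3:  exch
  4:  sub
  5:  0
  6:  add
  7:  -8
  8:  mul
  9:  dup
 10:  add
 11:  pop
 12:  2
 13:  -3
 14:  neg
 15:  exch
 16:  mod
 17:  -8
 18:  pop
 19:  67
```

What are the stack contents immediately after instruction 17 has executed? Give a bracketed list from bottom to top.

[1, -8]

-6    [-6]
7     [-6, 7]
exch  [7, -6]
sub   [13]
0     [13, 0]
add   [13]
-8    [13, -8]
mul   [-104]
dup   [-104, -104]
add   [-208]
pop   []
2     [2]
-3    [2, -3]
neg   [2, 3]
exch  [3, 2]
mod   [1]
-8    [1, -8]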